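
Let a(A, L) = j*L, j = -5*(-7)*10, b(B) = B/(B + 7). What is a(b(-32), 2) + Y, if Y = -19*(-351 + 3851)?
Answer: -65800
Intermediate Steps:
b(B) = B/(7 + B)
j = 350 (j = 35*10 = 350)
a(A, L) = 350*L
Y = -66500 (Y = -19*3500 = -66500)
a(b(-32), 2) + Y = 350*2 - 66500 = 700 - 66500 = -65800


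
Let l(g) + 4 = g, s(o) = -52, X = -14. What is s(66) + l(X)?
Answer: -70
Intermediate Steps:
l(g) = -4 + g
s(66) + l(X) = -52 + (-4 - 14) = -52 - 18 = -70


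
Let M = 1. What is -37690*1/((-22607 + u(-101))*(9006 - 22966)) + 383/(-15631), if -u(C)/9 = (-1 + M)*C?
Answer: -12146152715/493304543732 ≈ -0.024622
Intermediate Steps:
u(C) = 0 (u(C) = -9*(-1 + 1)*C = -0*C = -9*0 = 0)
-37690*1/((-22607 + u(-101))*(9006 - 22966)) + 383/(-15631) = -37690*1/((-22607 + 0)*(9006 - 22966)) + 383/(-15631) = -37690/((-22607*(-13960))) + 383*(-1/15631) = -37690/315593720 - 383/15631 = -37690*1/315593720 - 383/15631 = -3769/31559372 - 383/15631 = -12146152715/493304543732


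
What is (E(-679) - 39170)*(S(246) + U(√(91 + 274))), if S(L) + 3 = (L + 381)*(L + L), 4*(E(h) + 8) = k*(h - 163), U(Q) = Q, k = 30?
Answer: -14033726133 - 45493*√365 ≈ -1.4035e+10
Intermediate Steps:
E(h) = -2461/2 + 15*h/2 (E(h) = -8 + (30*(h - 163))/4 = -8 + (30*(-163 + h))/4 = -8 + (-4890 + 30*h)/4 = -8 + (-2445/2 + 15*h/2) = -2461/2 + 15*h/2)
S(L) = -3 + 2*L*(381 + L) (S(L) = -3 + (L + 381)*(L + L) = -3 + (381 + L)*(2*L) = -3 + 2*L*(381 + L))
(E(-679) - 39170)*(S(246) + U(√(91 + 274))) = ((-2461/2 + (15/2)*(-679)) - 39170)*((-3 + 2*246² + 762*246) + √(91 + 274)) = ((-2461/2 - 10185/2) - 39170)*((-3 + 2*60516 + 187452) + √365) = (-6323 - 39170)*((-3 + 121032 + 187452) + √365) = -45493*(308481 + √365) = -14033726133 - 45493*√365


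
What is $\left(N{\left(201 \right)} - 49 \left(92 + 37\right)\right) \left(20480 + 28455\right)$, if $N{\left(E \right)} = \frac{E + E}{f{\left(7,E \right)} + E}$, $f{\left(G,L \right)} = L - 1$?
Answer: $- \frac{124016900265}{401} \approx -3.0927 \cdot 10^{8}$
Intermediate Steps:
$f{\left(G,L \right)} = -1 + L$ ($f{\left(G,L \right)} = L - 1 = -1 + L$)
$N{\left(E \right)} = \frac{2 E}{-1 + 2 E}$ ($N{\left(E \right)} = \frac{E + E}{\left(-1 + E\right) + E} = \frac{2 E}{-1 + 2 E}$)
$\left(N{\left(201 \right)} - 49 \left(92 + 37\right)\right) \left(20480 + 28455\right) = \left(2 \cdot 201 \frac{1}{-1 + 2 \cdot 201} - 49 \left(92 + 37\right)\right) \left(20480 + 28455\right) = \left(2 \cdot 201 \frac{1}{-1 + 402} - 6321\right) 48935 = \left(2 \cdot 201 \cdot \frac{1}{401} - 6321\right) 48935 = \left(\frac{402}{401} - 6321\right) 48935 = \left(- \frac{2534319}{401}\right) 48935 = - \frac{124016900265}{401}$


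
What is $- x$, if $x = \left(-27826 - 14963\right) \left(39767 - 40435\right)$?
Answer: $-28583052$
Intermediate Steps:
$x = 28583052$ ($x = \left(-42789\right) \left(-668\right) = 28583052$)
$- x = \left(-1\right) 28583052 = -28583052$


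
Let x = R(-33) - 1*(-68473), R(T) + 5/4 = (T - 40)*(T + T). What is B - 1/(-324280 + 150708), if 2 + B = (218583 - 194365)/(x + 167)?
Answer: -85185719477/51000140044 ≈ -1.6703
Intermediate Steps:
R(T) = -5/4 + 2*T*(-40 + T) (R(T) = -5/4 + (T - 40)*(T + T) = -5/4 + (-40 + T)*(2*T) = -5/4 + 2*T*(-40 + T))
x = 293159/4 (x = (-5/4 - 80*(-33) + 2*(-33)²) - 1*(-68473) = (-5/4 + 2640 + 2*1089) + 68473 = (-5/4 + 2640 + 2178) + 68473 = 19267/4 + 68473 = 293159/4 ≈ 73290.)
B = -490782/293827 (B = -2 + (218583 - 194365)/(293159/4 + 167) = -2 + 24218/(293827/4) = -2 + 24218*(4/293827) = -2 + 96872/293827 = -490782/293827 ≈ -1.6703)
B - 1/(-324280 + 150708) = -490782/293827 - 1/(-324280 + 150708) = -490782/293827 - 1/(-173572) = -490782/293827 - 1*(-1/173572) = -490782/293827 + 1/173572 = -85185719477/51000140044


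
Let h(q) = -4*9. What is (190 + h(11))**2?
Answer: 23716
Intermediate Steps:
h(q) = -36
(190 + h(11))**2 = (190 - 36)**2 = 154**2 = 23716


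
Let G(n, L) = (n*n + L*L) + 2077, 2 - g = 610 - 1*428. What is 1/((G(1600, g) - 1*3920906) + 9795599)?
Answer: 1/8469170 ≈ 1.1808e-7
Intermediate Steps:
g = -180 (g = 2 - (610 - 1*428) = 2 - (610 - 428) = 2 - 1*182 = 2 - 182 = -180)
G(n, L) = 2077 + L**2 + n**2 (G(n, L) = (n**2 + L**2) + 2077 = (L**2 + n**2) + 2077 = 2077 + L**2 + n**2)
1/((G(1600, g) - 1*3920906) + 9795599) = 1/(((2077 + (-180)**2 + 1600**2) - 1*3920906) + 9795599) = 1/(((2077 + 32400 + 2560000) - 3920906) + 9795599) = 1/((2594477 - 3920906) + 9795599) = 1/(-1326429 + 9795599) = 1/8469170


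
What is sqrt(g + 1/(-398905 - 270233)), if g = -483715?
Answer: I*sqrt(216581293399997598)/669138 ≈ 695.5*I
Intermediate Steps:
sqrt(g + 1/(-398905 - 270233)) = sqrt(-483715 + 1/(-398905 - 270233)) = sqrt(-483715 + 1/(-669138)) = sqrt(-483715 - 1/669138) = sqrt(-323672087671/669138) = I*sqrt(216581293399997598)/669138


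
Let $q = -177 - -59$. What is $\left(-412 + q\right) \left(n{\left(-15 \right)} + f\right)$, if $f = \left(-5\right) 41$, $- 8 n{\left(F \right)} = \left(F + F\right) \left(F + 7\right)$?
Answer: $124550$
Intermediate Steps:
$n{\left(F \right)} = - \frac{F \left(7 + F\right)}{4}$ ($n{\left(F \right)} = - \frac{\left(F + F\right) \left(F + 7\right)}{8} = - \frac{2 F \left(7 + F\right)}{8} = - \frac{F \left(7 + F\right)}{4}$)
$q = -118$ ($q = -177 + 59 = -118$)
$f = -205$
$\left(-412 + q\right) \left(n{\left(-15 \right)} + f\right) = \left(-412 - 118\right) \left(\left(- \frac{1}{4}\right) \left(-15\right) \left(7 - 15\right) - 205\right) = - 530 \left(\left(- \frac{1}{4}\right) \left(-15\right) \left(-8\right) - 205\right) = - 530 \left(-30 - 205\right) = \left(-530\right) \left(-235\right) = 124550$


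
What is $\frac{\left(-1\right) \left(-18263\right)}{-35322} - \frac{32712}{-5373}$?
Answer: $\frac{16782955}{3012462} \approx 5.5712$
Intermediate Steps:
$\frac{\left(-1\right) \left(-18263\right)}{-35322} - \frac{32712}{-5373} = 18263 \left(- \frac{1}{35322}\right) - - \frac{10904}{1791} = - \frac{2609}{5046} + \frac{10904}{1791} = \frac{16782955}{3012462}$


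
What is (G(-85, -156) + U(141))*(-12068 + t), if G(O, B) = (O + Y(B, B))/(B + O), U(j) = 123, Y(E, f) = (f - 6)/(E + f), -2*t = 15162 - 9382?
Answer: -11561255091/6266 ≈ -1.8451e+6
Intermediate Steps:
t = -2890 (t = -(15162 - 9382)/2 = -1/2*5780 = -2890)
Y(E, f) = (-6 + f)/(E + f)
G(O, B) = (O + (-6 + B)/(2*B))/(B + O) (G(O, B) = (O + (-6 + B)/(B + B))/(B + O) = (O + (-6 + B)/((2*B)))/(B + O) = (O + (1/(2*B))*(-6 + B))/(B + O) = (O + (-6 + B)/(2*B))/(B + O))
(G(-85, -156) + U(141))*(-12068 + t) = ((-3 + (1/2)*(-156) - 156*(-85))/((-156)*(-156 - 85)) + 123)*(-12068 - 2890) = (-1/156*(-3 - 78 + 13260)/(-241) + 123)*(-14958) = (-1/156*(-1/241)*13179 + 123)*(-14958) = (4393/12532 + 123)*(-14958) = (1545829/12532)*(-14958) = -11561255091/6266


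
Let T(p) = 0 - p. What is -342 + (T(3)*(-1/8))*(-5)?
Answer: -2751/8 ≈ -343.88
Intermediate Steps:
T(p) = -p
-342 + (T(3)*(-1/8))*(-5) = -342 + ((-1*3)*(-1/8))*(-5) = -342 - (-3)/8*(-5) = -342 - 3*(-⅛)*(-5) = -342 + (3/8)*(-5) = -342 - 15/8 = -2751/8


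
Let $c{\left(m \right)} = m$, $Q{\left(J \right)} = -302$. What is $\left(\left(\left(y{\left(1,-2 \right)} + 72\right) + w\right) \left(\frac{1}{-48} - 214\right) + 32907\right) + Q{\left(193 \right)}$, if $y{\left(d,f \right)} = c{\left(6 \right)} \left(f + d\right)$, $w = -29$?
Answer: $\frac{1184939}{48} \approx 24686.0$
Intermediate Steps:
$y{\left(d,f \right)} = 6 d + 6 f$ ($y{\left(d,f \right)} = 6 \left(f + d\right) = 6 \left(d + f\right) = 6 d + 6 f$)
$\left(\left(\left(y{\left(1,-2 \right)} + 72\right) + w\right) \left(\frac{1}{-48} - 214\right) + 32907\right) + Q{\left(193 \right)} = \left(\left(\left(\left(6 \cdot 1 + 6 \left(-2\right)\right) + 72\right) - 29\right) \left(\frac{1}{-48} - 214\right) + 32907\right) - 302 = \left(\left(\left(\left(6 - 12\right) + 72\right) - 29\right) \left(- \frac{1}{48} - 214\right) + 32907\right) - 302 = \left(\left(\left(-6 + 72\right) - 29\right) \left(- \frac{10273}{48}\right) + 32907\right) - 302 = \left(\left(66 - 29\right) \left(- \frac{10273}{48}\right) + 32907\right) - 302 = \left(37 \left(- \frac{10273}{48}\right) + 32907\right) - 302 = \left(- \frac{380101}{48} + 32907\right) - 302 = \frac{1199435}{48} - 302 = \frac{1184939}{48}$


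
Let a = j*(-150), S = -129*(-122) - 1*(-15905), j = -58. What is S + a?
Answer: 40343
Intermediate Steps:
S = 31643 (S = 15738 + 15905 = 31643)
a = 8700 (a = -58*(-150) = 8700)
S + a = 31643 + 8700 = 40343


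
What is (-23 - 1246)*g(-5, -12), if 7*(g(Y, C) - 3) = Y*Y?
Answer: -58374/7 ≈ -8339.1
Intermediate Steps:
g(Y, C) = 3 + Y²/7 (g(Y, C) = 3 + (Y*Y)/7 = 3 + Y²/7)
(-23 - 1246)*g(-5, -12) = (-23 - 1246)*(3 + (⅐)*(-5)²) = -1269*(3 + (⅐)*25) = -1269*(3 + 25/7) = -1269*46/7 = -58374/7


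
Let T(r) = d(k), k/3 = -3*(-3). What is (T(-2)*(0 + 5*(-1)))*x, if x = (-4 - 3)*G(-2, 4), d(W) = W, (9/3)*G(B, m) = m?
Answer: 1260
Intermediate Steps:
G(B, m) = m/3
k = 27 (k = 3*(-3*(-3)) = 3*9 = 27)
x = -28/3 (x = (-4 - 3)*((1/3)*4) = -7*4/3 = -28/3 ≈ -9.3333)
T(r) = 27
(T(-2)*(0 + 5*(-1)))*x = (27*(0 + 5*(-1)))*(-28/3) = (27*(0 - 5))*(-28/3) = (27*(-5))*(-28/3) = -135*(-28/3) = 1260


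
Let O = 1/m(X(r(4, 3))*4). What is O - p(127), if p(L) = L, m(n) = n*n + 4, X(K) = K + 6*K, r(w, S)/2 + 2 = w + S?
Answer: -9957307/78404 ≈ -127.00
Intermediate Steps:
r(w, S) = -4 + 2*S + 2*w (r(w, S) = -4 + 2*(w + S) = -4 + 2*(S + w) = -4 + (2*S + 2*w) = -4 + 2*S + 2*w)
X(K) = 7*K
m(n) = 4 + n² (m(n) = n² + 4 = 4 + n²)
O = 1/78404 (O = 1/(4 + ((7*(-4 + 2*3 + 2*4))*4)²) = 1/(4 + ((7*(-4 + 6 + 8))*4)²) = 1/(4 + ((7*10)*4)²) = 1/(4 + (70*4)²) = 1/(4 + 280²) = 1/(4 + 78400) = 1/78404 ≈ 1.2754e-5)
O - p(127) = 1/78404 - 1*127 = 1/78404 - 127 = -9957307/78404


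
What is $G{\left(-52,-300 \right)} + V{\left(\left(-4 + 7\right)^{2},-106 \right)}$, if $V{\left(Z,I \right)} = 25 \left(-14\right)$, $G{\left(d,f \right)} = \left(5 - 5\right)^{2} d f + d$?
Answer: $-402$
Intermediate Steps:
$G{\left(d,f \right)} = d$ ($G{\left(d,f \right)} = 0^{2} d f + d = 0 d f + d = 0 f + d = 0 + d = d$)
$V{\left(Z,I \right)} = -350$
$G{\left(-52,-300 \right)} + V{\left(\left(-4 + 7\right)^{2},-106 \right)} = -52 - 350 = -402$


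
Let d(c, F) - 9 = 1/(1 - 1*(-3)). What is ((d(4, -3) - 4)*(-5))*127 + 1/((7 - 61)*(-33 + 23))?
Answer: -450056/135 ≈ -3333.8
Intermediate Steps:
d(c, F) = 37/4 (d(c, F) = 9 + 1/(1 - 1*(-3)) = 9 + 1/(1 + 3) = 9 + 1/4 = 9 + ¼ = 37/4)
((d(4, -3) - 4)*(-5))*127 + 1/((7 - 61)*(-33 + 23)) = ((37/4 - 4)*(-5))*127 + 1/((7 - 61)*(-33 + 23)) = ((21/4)*(-5))*127 + 1/(-54*(-10)) = -105/4*127 + 1/540 = -13335/4 + 1/540 = -450056/135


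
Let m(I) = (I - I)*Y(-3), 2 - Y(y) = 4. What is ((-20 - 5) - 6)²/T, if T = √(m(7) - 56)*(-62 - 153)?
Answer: 961*I*√14/6020 ≈ 0.5973*I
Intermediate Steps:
Y(y) = -2 (Y(y) = 2 - 1*4 = 2 - 4 = -2)
m(I) = 0 (m(I) = (I - I)*(-2) = 0*(-2) = 0)
T = -430*I*√14 (T = √(0 - 56)*(-62 - 153) = √(-56)*(-215) = (2*I*√14)*(-215) = -430*I*√14 ≈ -1608.9*I)
((-20 - 5) - 6)²/T = ((-20 - 5) - 6)²/((-430*I*√14)) = (-25 - 6)²*(I*√14/6020) = (-31)²*(I*√14/6020) = 961*(I*√14/6020) = 961*I*√14/6020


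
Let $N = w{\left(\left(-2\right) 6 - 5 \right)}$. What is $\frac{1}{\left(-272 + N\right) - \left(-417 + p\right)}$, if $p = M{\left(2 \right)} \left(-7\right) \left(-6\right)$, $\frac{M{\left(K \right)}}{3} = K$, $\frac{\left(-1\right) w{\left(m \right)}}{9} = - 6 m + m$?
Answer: $- \frac{1}{872} \approx -0.0011468$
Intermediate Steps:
$w{\left(m \right)} = 45 m$ ($w{\left(m \right)} = - 9 \left(- 6 m + m\right) = - 9 \left(- 5 m\right) = 45 m$)
$N = -765$ ($N = 45 \left(\left(-2\right) 6 - 5\right) = 45 \left(-12 - 5\right) = 45 \left(-17\right) = -765$)
$M{\left(K \right)} = 3 K$
$p = 252$ ($p = 3 \cdot 2 \left(-7\right) \left(-6\right) = 6 \left(-7\right) \left(-6\right) = \left(-42\right) \left(-6\right) = 252$)
$\frac{1}{\left(-272 + N\right) - \left(-417 + p\right)} = \frac{1}{\left(-272 - 765\right) + \left(417 - 252\right)} = \frac{1}{-1037 + \left(417 - 252\right)} = \frac{1}{-1037 + 165} = \frac{1}{-872} = - \frac{1}{872}$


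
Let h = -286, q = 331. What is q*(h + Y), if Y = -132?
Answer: -138358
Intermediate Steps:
q*(h + Y) = 331*(-286 - 132) = 331*(-418) = -138358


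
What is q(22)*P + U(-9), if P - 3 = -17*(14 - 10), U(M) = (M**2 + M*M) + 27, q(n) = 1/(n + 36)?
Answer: 10897/58 ≈ 187.88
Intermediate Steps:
q(n) = 1/(36 + n)
U(M) = 27 + 2*M**2 (U(M) = (M**2 + M**2) + 27 = 2*M**2 + 27 = 27 + 2*M**2)
P = -65 (P = 3 - 17*(14 - 10) = 3 - 17*4 = 3 - 68 = -65)
q(22)*P + U(-9) = -65/(36 + 22) + (27 + 2*(-9)**2) = -65/58 + (27 + 2*81) = (1/58)*(-65) + (27 + 162) = -65/58 + 189 = 10897/58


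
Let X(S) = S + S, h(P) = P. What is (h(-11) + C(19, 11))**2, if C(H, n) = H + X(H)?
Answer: 2116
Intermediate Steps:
X(S) = 2*S
C(H, n) = 3*H (C(H, n) = H + 2*H = 3*H)
(h(-11) + C(19, 11))**2 = (-11 + 3*19)**2 = (-11 + 57)**2 = 46**2 = 2116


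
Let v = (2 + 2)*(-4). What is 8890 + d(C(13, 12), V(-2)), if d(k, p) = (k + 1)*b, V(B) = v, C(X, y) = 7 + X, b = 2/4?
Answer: 17801/2 ≈ 8900.5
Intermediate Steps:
b = ½ (b = 2*(¼) = ½ ≈ 0.50000)
v = -16 (v = 4*(-4) = -16)
V(B) = -16
d(k, p) = ½ + k/2 (d(k, p) = (k + 1)*(½) = (1 + k)*(½) = ½ + k/2)
8890 + d(C(13, 12), V(-2)) = 8890 + (½ + (7 + 13)/2) = 8890 + (½ + (½)*20) = 8890 + (½ + 10) = 8890 + 21/2 = 17801/2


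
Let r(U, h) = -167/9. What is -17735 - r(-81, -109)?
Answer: -159448/9 ≈ -17716.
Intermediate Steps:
r(U, h) = -167/9 (r(U, h) = -167*⅑ = -167/9)
-17735 - r(-81, -109) = -17735 - 1*(-167/9) = -17735 + 167/9 = -159448/9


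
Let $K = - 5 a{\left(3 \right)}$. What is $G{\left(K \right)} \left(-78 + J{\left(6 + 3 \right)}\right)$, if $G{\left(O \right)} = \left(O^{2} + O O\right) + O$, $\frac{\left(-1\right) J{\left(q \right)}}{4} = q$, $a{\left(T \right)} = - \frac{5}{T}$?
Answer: $- \frac{50350}{3} \approx -16783.0$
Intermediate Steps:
$K = \frac{25}{3}$ ($K = - 5 \left(- \frac{5}{3}\right) = - 5 \left(\left(-5\right) \frac{1}{3}\right) = \left(-5\right) \left(- \frac{5}{3}\right) = \frac{25}{3} \approx 8.3333$)
$J{\left(q \right)} = - 4 q$
$G{\left(O \right)} = O + 2 O^{2}$ ($G{\left(O \right)} = \left(O^{2} + O^{2}\right) + O = 2 O^{2} + O = O + 2 O^{2}$)
$G{\left(K \right)} \left(-78 + J{\left(6 + 3 \right)}\right) = \frac{25 \left(1 + 2 \cdot \frac{25}{3}\right)}{3} \left(-78 - 4 \left(6 + 3\right)\right) = \frac{25 \left(1 + \frac{50}{3}\right)}{3} \left(-78 - 36\right) = \frac{25}{3} \cdot \frac{53}{3} \left(-78 - 36\right) = \frac{1325}{9} \left(-114\right) = - \frac{50350}{3}$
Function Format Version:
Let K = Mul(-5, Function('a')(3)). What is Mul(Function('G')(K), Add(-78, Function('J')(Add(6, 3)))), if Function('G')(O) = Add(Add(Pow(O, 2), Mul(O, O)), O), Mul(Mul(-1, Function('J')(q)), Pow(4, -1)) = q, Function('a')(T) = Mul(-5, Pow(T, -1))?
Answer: Rational(-50350, 3) ≈ -16783.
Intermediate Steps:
K = Rational(25, 3) (K = Mul(-5, Mul(-5, Pow(3, -1))) = Mul(-5, Mul(-5, Rational(1, 3))) = Mul(-5, Rational(-5, 3)) = Rational(25, 3) ≈ 8.3333)
Function('J')(q) = Mul(-4, q)
Function('G')(O) = Add(O, Mul(2, Pow(O, 2))) (Function('G')(O) = Add(Add(Pow(O, 2), Pow(O, 2)), O) = Add(Mul(2, Pow(O, 2)), O) = Add(O, Mul(2, Pow(O, 2))))
Mul(Function('G')(K), Add(-78, Function('J')(Add(6, 3)))) = Mul(Mul(Rational(25, 3), Add(1, Mul(2, Rational(25, 3)))), Add(-78, Mul(-4, Add(6, 3)))) = Mul(Mul(Rational(25, 3), Add(1, Rational(50, 3))), Add(-78, Mul(-4, 9))) = Mul(Mul(Rational(25, 3), Rational(53, 3)), Add(-78, -36)) = Mul(Rational(1325, 9), -114) = Rational(-50350, 3)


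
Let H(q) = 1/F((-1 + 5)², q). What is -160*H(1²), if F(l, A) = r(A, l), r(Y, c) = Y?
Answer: -160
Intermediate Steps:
F(l, A) = A
H(q) = 1/q
-160*H(1²) = -160/(1²) = -160/1 = -160*1 = -160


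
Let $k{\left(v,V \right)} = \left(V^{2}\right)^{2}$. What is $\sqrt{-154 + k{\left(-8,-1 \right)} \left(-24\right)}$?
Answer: $i \sqrt{178} \approx 13.342 i$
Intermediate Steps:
$k{\left(v,V \right)} = V^{4}$
$\sqrt{-154 + k{\left(-8,-1 \right)} \left(-24\right)} = \sqrt{-154 + \left(-1\right)^{4} \left(-24\right)} = \sqrt{-154 + 1 \left(-24\right)} = \sqrt{-154 - 24} = \sqrt{-178} = i \sqrt{178}$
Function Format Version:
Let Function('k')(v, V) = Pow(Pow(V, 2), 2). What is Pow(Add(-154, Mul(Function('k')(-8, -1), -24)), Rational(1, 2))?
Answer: Mul(I, Pow(178, Rational(1, 2))) ≈ Mul(13.342, I)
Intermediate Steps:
Function('k')(v, V) = Pow(V, 4)
Pow(Add(-154, Mul(Function('k')(-8, -1), -24)), Rational(1, 2)) = Pow(Add(-154, Mul(Pow(-1, 4), -24)), Rational(1, 2)) = Pow(Add(-154, Mul(1, -24)), Rational(1, 2)) = Pow(Add(-154, -24), Rational(1, 2)) = Pow(-178, Rational(1, 2)) = Mul(I, Pow(178, Rational(1, 2)))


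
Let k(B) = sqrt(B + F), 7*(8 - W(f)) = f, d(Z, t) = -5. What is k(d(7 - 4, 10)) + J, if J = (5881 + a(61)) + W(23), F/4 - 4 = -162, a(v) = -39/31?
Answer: 1276927/217 + 7*I*sqrt(13) ≈ 5884.5 + 25.239*I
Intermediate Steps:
a(v) = -39/31 (a(v) = -39*1/31 = -39/31)
F = -632 (F = 16 + 4*(-162) = 16 - 648 = -632)
W(f) = 8 - f/7
k(B) = sqrt(-632 + B) (k(B) = sqrt(B - 632) = sqrt(-632 + B))
J = 1276927/217 (J = (5881 - 39/31) + (8 - 1/7*23) = 182272/31 + (8 - 23/7) = 182272/31 + 33/7 = 1276927/217 ≈ 5884.5)
k(d(7 - 4, 10)) + J = sqrt(-632 - 5) + 1276927/217 = sqrt(-637) + 1276927/217 = 7*I*sqrt(13) + 1276927/217 = 1276927/217 + 7*I*sqrt(13)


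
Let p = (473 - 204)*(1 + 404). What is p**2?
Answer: 11869013025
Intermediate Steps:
p = 108945 (p = 269*405 = 108945)
p**2 = 108945**2 = 11869013025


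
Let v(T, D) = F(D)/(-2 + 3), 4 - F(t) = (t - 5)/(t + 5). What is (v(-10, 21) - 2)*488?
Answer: 8784/13 ≈ 675.69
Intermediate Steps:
F(t) = 4 - (-5 + t)/(5 + t) (F(t) = 4 - (t - 5)/(t + 5) = 4 - (-5 + t)/(5 + t))
v(T, D) = (25 + 3*D)/(5 + D) (v(T, D) = ((25 + 3*D)/(5 + D))/(-2 + 3) = ((25 + 3*D)/(5 + D))/1 = ((25 + 3*D)/(5 + D))*1 = (25 + 3*D)/(5 + D))
(v(-10, 21) - 2)*488 = ((25 + 3*21)/(5 + 21) - 2)*488 = ((25 + 63)/26 - 2)*488 = ((1/26)*88 - 2)*488 = (44/13 - 2)*488 = (18/13)*488 = 8784/13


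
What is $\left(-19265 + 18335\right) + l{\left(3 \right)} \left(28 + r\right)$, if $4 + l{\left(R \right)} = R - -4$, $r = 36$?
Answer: $-738$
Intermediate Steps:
$l{\left(R \right)} = R$ ($l{\left(R \right)} = -4 + \left(R - -4\right) = -4 + \left(R + 4\right) = -4 + \left(4 + R\right) = R$)
$\left(-19265 + 18335\right) + l{\left(3 \right)} \left(28 + r\right) = \left(-19265 + 18335\right) + 3 \left(28 + 36\right) = -930 + 3 \cdot 64 = -930 + 192 = -738$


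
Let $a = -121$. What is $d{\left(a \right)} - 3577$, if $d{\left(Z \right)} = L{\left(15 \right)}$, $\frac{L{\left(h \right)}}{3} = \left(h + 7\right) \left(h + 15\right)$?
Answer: $-1597$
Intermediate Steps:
$L{\left(h \right)} = 3 \left(7 + h\right) \left(15 + h\right)$ ($L{\left(h \right)} = 3 \left(h + 7\right) \left(h + 15\right) = 3 \left(7 + h\right) \left(15 + h\right)$)
$d{\left(Z \right)} = 1980$ ($d{\left(Z \right)} = 315 + 3 \cdot 15^{2} + 66 \cdot 15 = 315 + 3 \cdot 225 + 990 = 315 + 675 + 990 = 1980$)
$d{\left(a \right)} - 3577 = 1980 - 3577 = -1597$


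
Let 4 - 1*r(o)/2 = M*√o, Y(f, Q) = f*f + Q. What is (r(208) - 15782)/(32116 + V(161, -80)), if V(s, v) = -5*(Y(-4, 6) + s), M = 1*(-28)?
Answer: -15774/31201 + 224*√13/31201 ≈ -0.47968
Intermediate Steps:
Y(f, Q) = Q + f² (Y(f, Q) = f² + Q = Q + f²)
M = -28
r(o) = 8 + 56*√o (r(o) = 8 - (-56)*√o = 8 + 56*√o)
V(s, v) = -110 - 5*s (V(s, v) = -5*((6 + (-4)²) + s) = -5*((6 + 16) + s) = -5*(22 + s) = -110 - 5*s)
(r(208) - 15782)/(32116 + V(161, -80)) = ((8 + 56*√208) - 15782)/(32116 + (-110 - 5*161)) = ((8 + 56*(4*√13)) - 15782)/(32116 + (-110 - 805)) = ((8 + 224*√13) - 15782)/(32116 - 915) = (-15774 + 224*√13)/31201 = (-15774 + 224*√13)*(1/31201) = -15774/31201 + 224*√13/31201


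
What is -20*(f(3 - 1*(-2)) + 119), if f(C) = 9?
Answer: -2560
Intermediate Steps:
-20*(f(3 - 1*(-2)) + 119) = -20*(9 + 119) = -20*128 = -2560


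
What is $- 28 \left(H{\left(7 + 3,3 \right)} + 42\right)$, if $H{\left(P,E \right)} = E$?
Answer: $-1260$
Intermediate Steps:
$- 28 \left(H{\left(7 + 3,3 \right)} + 42\right) = - 28 \left(3 + 42\right) = \left(-28\right) 45 = -1260$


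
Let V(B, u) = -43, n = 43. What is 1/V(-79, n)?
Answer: -1/43 ≈ -0.023256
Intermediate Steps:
1/V(-79, n) = 1/(-43) = -1/43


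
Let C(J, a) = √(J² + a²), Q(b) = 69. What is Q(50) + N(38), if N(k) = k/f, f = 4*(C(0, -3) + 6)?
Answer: 1261/18 ≈ 70.056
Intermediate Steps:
f = 36 (f = 4*(√(0² + (-3)²) + 6) = 4*(√(0 + 9) + 6) = 4*(√9 + 6) = 4*(3 + 6) = 4*9 = 36)
N(k) = k/36
Q(50) + N(38) = 69 + (1/36)*38 = 69 + 19/18 = 1261/18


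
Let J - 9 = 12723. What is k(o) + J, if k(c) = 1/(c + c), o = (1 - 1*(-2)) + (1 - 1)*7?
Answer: 76393/6 ≈ 12732.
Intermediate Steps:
o = 3 (o = (1 + 2) + 0*7 = 3 + 0 = 3)
J = 12732 (J = 9 + 12723 = 12732)
k(c) = 1/(2*c)
k(o) + J = (½)/3 + 12732 = (½)*(⅓) + 12732 = ⅙ + 12732 = 76393/6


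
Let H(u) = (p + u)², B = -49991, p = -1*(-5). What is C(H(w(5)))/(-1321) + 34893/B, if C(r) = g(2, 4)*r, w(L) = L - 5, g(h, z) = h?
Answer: -48593203/66038111 ≈ -0.73584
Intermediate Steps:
p = 5
w(L) = -5 + L
H(u) = (5 + u)²
C(r) = 2*r
C(H(w(5)))/(-1321) + 34893/B = (2*(5 + (-5 + 5))²)/(-1321) + 34893/(-49991) = (2*(5 + 0)²)*(-1/1321) + 34893*(-1/49991) = (2*5²)*(-1/1321) - 34893/49991 = (2*25)*(-1/1321) - 34893/49991 = 50*(-1/1321) - 34893/49991 = -50/1321 - 34893/49991 = -48593203/66038111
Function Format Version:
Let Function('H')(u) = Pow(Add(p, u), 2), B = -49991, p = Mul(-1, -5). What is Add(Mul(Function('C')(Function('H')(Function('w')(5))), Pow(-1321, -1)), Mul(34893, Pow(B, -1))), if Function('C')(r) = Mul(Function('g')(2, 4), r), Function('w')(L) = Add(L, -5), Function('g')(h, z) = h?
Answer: Rational(-48593203, 66038111) ≈ -0.73584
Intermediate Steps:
p = 5
Function('w')(L) = Add(-5, L)
Function('H')(u) = Pow(Add(5, u), 2)
Function('C')(r) = Mul(2, r)
Add(Mul(Function('C')(Function('H')(Function('w')(5))), Pow(-1321, -1)), Mul(34893, Pow(B, -1))) = Add(Mul(Mul(2, Pow(Add(5, Add(-5, 5)), 2)), Pow(-1321, -1)), Mul(34893, Pow(-49991, -1))) = Add(Mul(Mul(2, Pow(Add(5, 0), 2)), Rational(-1, 1321)), Mul(34893, Rational(-1, 49991))) = Add(Mul(Mul(2, Pow(5, 2)), Rational(-1, 1321)), Rational(-34893, 49991)) = Add(Mul(Mul(2, 25), Rational(-1, 1321)), Rational(-34893, 49991)) = Add(Mul(50, Rational(-1, 1321)), Rational(-34893, 49991)) = Add(Rational(-50, 1321), Rational(-34893, 49991)) = Rational(-48593203, 66038111)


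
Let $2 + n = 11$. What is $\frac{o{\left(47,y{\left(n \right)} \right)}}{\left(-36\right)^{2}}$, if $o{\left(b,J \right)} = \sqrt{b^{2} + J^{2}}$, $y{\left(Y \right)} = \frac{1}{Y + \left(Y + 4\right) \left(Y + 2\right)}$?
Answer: $\frac{\sqrt{51036737}}{196992} \approx 0.036265$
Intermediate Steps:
$n = 9$ ($n = -2 + 11 = 9$)
$y{\left(Y \right)} = \frac{1}{Y + \left(2 + Y\right) \left(4 + Y\right)}$ ($y{\left(Y \right)} = \frac{1}{Y + \left(4 + Y\right) \left(2 + Y\right)} = \frac{1}{Y + \left(2 + Y\right) \left(4 + Y\right)}$)
$o{\left(b,J \right)} = \sqrt{J^{2} + b^{2}}$
$\frac{o{\left(47,y{\left(n \right)} \right)}}{\left(-36\right)^{2}} = \frac{\sqrt{\left(\frac{1}{8 + 9^{2} + 7 \cdot 9}\right)^{2} + 47^{2}}}{\left(-36\right)^{2}} = \frac{\sqrt{\left(\frac{1}{8 + 81 + 63}\right)^{2} + 2209}}{1296} = \sqrt{\left(\frac{1}{152}\right)^{2} + 2209} \cdot \frac{1}{1296} = \sqrt{\frac{1}{23104} + 2209} \cdot \frac{1}{1296} = \sqrt{\frac{51036737}{23104}} \cdot \frac{1}{1296} = \frac{\sqrt{51036737}}{152} \cdot \frac{1}{1296} = \frac{\sqrt{51036737}}{196992}$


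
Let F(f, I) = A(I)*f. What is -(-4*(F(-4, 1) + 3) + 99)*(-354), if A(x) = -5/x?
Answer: 2478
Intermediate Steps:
F(f, I) = -5*f/I (F(f, I) = (-5/I)*f = -5*f/I)
-(-4*(F(-4, 1) + 3) + 99)*(-354) = -(-4*(-5*(-4)/1 + 3) + 99)*(-354) = -(-4*(-5*(-4)*1 + 3) + 99)*(-354) = -(-4*(20 + 3) + 99)*(-354) = -(-4*23 + 99)*(-354) = -(-92 + 99)*(-354) = -7*(-354) = -1*(-2478) = 2478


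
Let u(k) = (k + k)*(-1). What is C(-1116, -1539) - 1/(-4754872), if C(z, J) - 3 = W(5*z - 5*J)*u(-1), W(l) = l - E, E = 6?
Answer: 20070314713/4754872 ≈ 4221.0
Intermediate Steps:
u(k) = -2*k (u(k) = (2*k)*(-1) = -2*k)
W(l) = -6 + l (W(l) = l - 1*6 = l - 6 = -6 + l)
C(z, J) = -9 - 10*J + 10*z (C(z, J) = 3 + (-6 + (5*z - 5*J))*(-2*(-1)) = 3 + (-6 + (-5*J + 5*z))*2 = 3 + (-6 - 5*J + 5*z)*2 = 3 + (-12 - 10*J + 10*z) = -9 - 10*J + 10*z)
C(-1116, -1539) - 1/(-4754872) = (-9 - 10*(-1539) + 10*(-1116)) - 1/(-4754872) = (-9 + 15390 - 11160) - 1*(-1/4754872) = 4221 + 1/4754872 = 20070314713/4754872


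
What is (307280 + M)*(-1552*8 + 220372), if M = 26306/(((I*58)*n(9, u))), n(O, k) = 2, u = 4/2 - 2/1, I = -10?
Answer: 9264920542283/145 ≈ 6.3896e+10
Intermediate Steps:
u = 0 (u = 4*(½) - 2*1 = 2 - 2 = 0)
M = -13153/580 (M = 26306/((-10*58*2)) = 26306/((-580*2)) = 26306/(-1160) = 26306*(-1/1160) = -13153/580 ≈ -22.678)
(307280 + M)*(-1552*8 + 220372) = (307280 - 13153/580)*(-1552*8 + 220372) = 178209247*(-12416 + 220372)/580 = (178209247/580)*207956 = 9264920542283/145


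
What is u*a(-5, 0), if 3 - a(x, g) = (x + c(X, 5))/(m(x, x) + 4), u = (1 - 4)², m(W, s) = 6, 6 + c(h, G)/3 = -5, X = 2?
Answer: 306/5 ≈ 61.200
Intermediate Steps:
c(h, G) = -33 (c(h, G) = -18 + 3*(-5) = -18 - 15 = -33)
u = 9 (u = (-3)² = 9)
a(x, g) = 63/10 - x/10 (a(x, g) = 3 - (x - 33)/(6 + 4) = 3 - (-33 + x)/10 = 3 - (-33/10 + x/10) = 3 + (33/10 - x/10) = 63/10 - x/10)
u*a(-5, 0) = 9*(63/10 - ⅒*(-5)) = 9*(63/10 + ½) = 9*(34/5) = 306/5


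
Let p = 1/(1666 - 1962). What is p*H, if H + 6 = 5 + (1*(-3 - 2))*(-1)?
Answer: -1/74 ≈ -0.013514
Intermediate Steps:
p = -1/296 (p = 1/(-296) = -1/296 ≈ -0.0033784)
H = 4 (H = -6 + (5 + (1*(-3 - 2))*(-1)) = -6 + (5 + (1*(-5))*(-1)) = -6 + (5 - 5*(-1)) = -6 + (5 + 5) = -6 + 10 = 4)
p*H = -1/296*4 = -1/74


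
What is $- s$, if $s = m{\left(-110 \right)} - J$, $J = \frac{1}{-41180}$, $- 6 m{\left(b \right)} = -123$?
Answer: $- \frac{844191}{41180} \approx -20.5$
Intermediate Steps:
$m{\left(b \right)} = \frac{41}{2}$ ($m{\left(b \right)} = \left(- \frac{1}{6}\right) \left(-123\right) = \frac{41}{2}$)
$J = - \frac{1}{41180} \approx -2.4284 \cdot 10^{-5}$
$s = \frac{844191}{41180}$ ($s = \frac{41}{2} - - \frac{1}{41180} = \frac{41}{2} + \frac{1}{41180} = \frac{844191}{41180} \approx 20.5$)
$- s = \left(-1\right) \frac{844191}{41180} = - \frac{844191}{41180}$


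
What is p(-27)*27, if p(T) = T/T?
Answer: 27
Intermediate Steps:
p(T) = 1
p(-27)*27 = 1*27 = 27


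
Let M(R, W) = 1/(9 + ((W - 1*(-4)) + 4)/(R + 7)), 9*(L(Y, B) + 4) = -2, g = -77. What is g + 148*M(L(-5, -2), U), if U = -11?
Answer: -5773/99 ≈ -58.313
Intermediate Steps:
L(Y, B) = -38/9 (L(Y, B) = -4 + (⅑)*(-2) = -4 - 2/9 = -38/9)
M(R, W) = 1/(9 + (8 + W)/(7 + R)) (M(R, W) = 1/(9 + ((W + 4) + 4)/(7 + R)) = 1/(9 + ((4 + W) + 4)/(7 + R)) = 1/(9 + (8 + W)/(7 + R)))
g + 148*M(L(-5, -2), U) = -77 + 148*((7 - 38/9)/(71 - 11 + 9*(-38/9))) = -77 + 148*((25/9)/(71 - 11 - 38)) = -77 + 148*((25/9)/22) = -77 + 148*((1/22)*(25/9)) = -77 + 148*(25/198) = -77 + 1850/99 = -5773/99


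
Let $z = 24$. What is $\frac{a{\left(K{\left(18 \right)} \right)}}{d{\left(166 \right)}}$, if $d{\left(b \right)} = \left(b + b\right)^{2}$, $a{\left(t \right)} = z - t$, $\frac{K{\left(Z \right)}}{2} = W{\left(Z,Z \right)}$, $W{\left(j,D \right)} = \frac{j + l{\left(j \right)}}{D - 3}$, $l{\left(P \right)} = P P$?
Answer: $- \frac{27}{137780} \approx -0.00019596$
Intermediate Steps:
$l{\left(P \right)} = P^{2}$
$W{\left(j,D \right)} = \frac{j + j^{2}}{-3 + D}$ ($W{\left(j,D \right)} = \frac{j + j^{2}}{D - 3} = \frac{j + j^{2}}{-3 + D}$)
$K{\left(Z \right)} = \frac{2 Z \left(1 + Z\right)}{-3 + Z}$ ($K{\left(Z \right)} = 2 \frac{Z \left(1 + Z\right)}{-3 + Z} = \frac{2 Z \left(1 + Z\right)}{-3 + Z}$)
$a{\left(t \right)} = 24 - t$
$d{\left(b \right)} = 4 b^{2}$ ($d{\left(b \right)} = \left(2 b\right)^{2} = 4 b^{2}$)
$\frac{a{\left(K{\left(18 \right)} \right)}}{d{\left(166 \right)}} = \frac{24 - 2 \cdot 18 \frac{1}{-3 + 18} \left(1 + 18\right)}{4 \cdot 166^{2}} = \frac{24 - 2 \cdot 18 \cdot \frac{1}{15} \cdot 19}{4 \cdot 27556} = \frac{24 - 2 \cdot 18 \cdot \frac{1}{15} \cdot 19}{110224} = \left(24 - \frac{228}{5}\right) \frac{1}{110224} = \left(- \frac{108}{5}\right) \frac{1}{110224} = - \frac{27}{137780}$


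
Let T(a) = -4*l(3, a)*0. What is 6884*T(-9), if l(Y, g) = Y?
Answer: 0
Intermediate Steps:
T(a) = 0 (T(a) = -4*3*0 = -12*0 = 0)
6884*T(-9) = 6884*0 = 0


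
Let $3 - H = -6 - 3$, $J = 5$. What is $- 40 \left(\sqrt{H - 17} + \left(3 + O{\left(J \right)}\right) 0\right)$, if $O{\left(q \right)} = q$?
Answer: $- 40 i \sqrt{5} \approx - 89.443 i$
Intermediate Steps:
$H = 12$ ($H = 3 - \left(-6 - 3\right) = 3 - -9 = 3 + 9 = 12$)
$- 40 \left(\sqrt{H - 17} + \left(3 + O{\left(J \right)}\right) 0\right) = - 40 \left(\sqrt{12 - 17} + \left(3 + 5\right) 0\right) = - 40 \left(\sqrt{-5} + 8 \cdot 0\right) = - 40 \left(i \sqrt{5} + 0\right) = - 40 i \sqrt{5}$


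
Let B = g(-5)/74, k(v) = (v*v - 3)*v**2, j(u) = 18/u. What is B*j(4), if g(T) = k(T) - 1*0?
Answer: 2475/74 ≈ 33.446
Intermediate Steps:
k(v) = v**2*(-3 + v**2) (k(v) = (v**2 - 3)*v**2 = (-3 + v**2)*v**2 = v**2*(-3 + v**2))
g(T) = T**2*(-3 + T**2) (g(T) = T**2*(-3 + T**2) - 1*0 = T**2*(-3 + T**2) + 0 = T**2*(-3 + T**2))
B = 275/37 (B = ((-5)**2*(-3 + (-5)**2))/74 = (25*(-3 + 25))*(1/74) = (25*22)*(1/74) = 550*(1/74) = 275/37 ≈ 7.4324)
B*j(4) = 275*(18/4)/37 = 275*(18*(1/4))/37 = (275/37)*(9/2) = 2475/74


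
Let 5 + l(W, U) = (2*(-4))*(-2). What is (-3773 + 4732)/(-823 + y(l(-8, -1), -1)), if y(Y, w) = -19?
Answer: -959/842 ≈ -1.1390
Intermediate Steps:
l(W, U) = 11 (l(W, U) = -5 + (2*(-4))*(-2) = -5 - 8*(-2) = -5 + 16 = 11)
(-3773 + 4732)/(-823 + y(l(-8, -1), -1)) = (-3773 + 4732)/(-823 - 19) = 959/(-842) = 959*(-1/842) = -959/842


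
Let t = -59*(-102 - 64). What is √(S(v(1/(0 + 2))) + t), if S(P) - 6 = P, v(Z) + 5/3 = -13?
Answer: 2*√22017/3 ≈ 98.921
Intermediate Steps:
v(Z) = -44/3 (v(Z) = -5/3 - 13 = -44/3)
S(P) = 6 + P
t = 9794 (t = -59*(-166) = 9794)
√(S(v(1/(0 + 2))) + t) = √((6 - 44/3) + 9794) = √(-26/3 + 9794) = √(29356/3) = 2*√22017/3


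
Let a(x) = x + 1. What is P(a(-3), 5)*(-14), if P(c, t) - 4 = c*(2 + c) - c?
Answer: -84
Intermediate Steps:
a(x) = 1 + x
P(c, t) = 4 - c + c*(2 + c) (P(c, t) = 4 + (c*(2 + c) - c) = 4 + (-c + c*(2 + c)) = 4 - c + c*(2 + c))
P(a(-3), 5)*(-14) = (4 + (1 - 3) + (1 - 3)**2)*(-14) = (4 - 2 + (-2)**2)*(-14) = (4 - 2 + 4)*(-14) = 6*(-14) = -84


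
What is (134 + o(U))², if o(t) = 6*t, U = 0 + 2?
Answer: 21316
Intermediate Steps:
U = 2
(134 + o(U))² = (134 + 6*2)² = (134 + 12)² = 146² = 21316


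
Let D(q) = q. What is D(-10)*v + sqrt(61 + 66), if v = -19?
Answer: 190 + sqrt(127) ≈ 201.27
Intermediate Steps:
D(-10)*v + sqrt(61 + 66) = -10*(-19) + sqrt(61 + 66) = 190 + sqrt(127)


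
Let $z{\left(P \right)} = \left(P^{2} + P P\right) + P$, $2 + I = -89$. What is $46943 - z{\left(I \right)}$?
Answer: $30472$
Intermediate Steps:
$I = -91$ ($I = -2 - 89 = -91$)
$z{\left(P \right)} = P + 2 P^{2}$ ($z{\left(P \right)} = \left(P^{2} + P^{2}\right) + P = 2 P^{2} + P = P + 2 P^{2}$)
$46943 - z{\left(I \right)} = 46943 - - 91 \left(1 + 2 \left(-91\right)\right) = 46943 - - 91 \left(1 - 182\right) = 46943 - \left(-91\right) \left(-181\right) = 46943 - 16471 = 30472$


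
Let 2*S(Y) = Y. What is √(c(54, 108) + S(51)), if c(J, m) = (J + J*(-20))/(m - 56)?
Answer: 5*√39/13 ≈ 2.4019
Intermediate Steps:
S(Y) = Y/2
c(J, m) = -19*J/(-56 + m) (c(J, m) = (J - 20*J)/(-56 + m) = (-19*J)/(-56 + m) = -19*J/(-56 + m))
√(c(54, 108) + S(51)) = √(-19*54/(-56 + 108) + (½)*51) = √(-19*54/52 + 51/2) = √(-19*54*1/52 + 51/2) = √(-513/26 + 51/2) = √(75/13) = 5*√39/13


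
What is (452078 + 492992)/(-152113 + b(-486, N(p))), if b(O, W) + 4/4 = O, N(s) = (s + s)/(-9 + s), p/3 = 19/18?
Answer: -13501/2180 ≈ -6.1931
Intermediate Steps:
p = 19/6 (p = 3*(19/18) = 19/6 ≈ 3.1667)
N(s) = 2*s/(-9 + s) (N(s) = (2*s)/(-9 + s) = 2*s/(-9 + s))
b(O, W) = -1 + O
(452078 + 492992)/(-152113 + b(-486, N(p))) = (452078 + 492992)/(-152113 + (-1 - 486)) = 945070/(-152113 - 487) = 945070/(-152600) = 945070*(-1/152600) = -13501/2180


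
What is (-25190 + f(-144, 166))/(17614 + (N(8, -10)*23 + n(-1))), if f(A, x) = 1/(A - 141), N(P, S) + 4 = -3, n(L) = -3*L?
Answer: -7179151/4974960 ≈ -1.4431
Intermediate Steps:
N(P, S) = -7 (N(P, S) = -4 - 3 = -7)
f(A, x) = 1/(-141 + A)
(-25190 + f(-144, 166))/(17614 + (N(8, -10)*23 + n(-1))) = (-25190 + 1/(-141 - 144))/(17614 + (-7*23 - 3*(-1))) = (-25190 + 1/(-285))/(17614 + (-161 + 3)) = (-25190 - 1/285)/(17614 - 158) = -7179151/285/17456 = -7179151/285*1/17456 = -7179151/4974960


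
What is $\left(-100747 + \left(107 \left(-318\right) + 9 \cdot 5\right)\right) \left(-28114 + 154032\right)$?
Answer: $-16964680304$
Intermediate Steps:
$\left(-100747 + \left(107 \left(-318\right) + 9 \cdot 5\right)\right) \left(-28114 + 154032\right) = \left(-100747 + \left(-34026 + 45\right)\right) 125918 = \left(-100747 - 33981\right) 125918 = \left(-134728\right) 125918 = -16964680304$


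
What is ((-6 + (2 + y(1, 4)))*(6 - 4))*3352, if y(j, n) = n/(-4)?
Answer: -33520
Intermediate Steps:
y(j, n) = -n/4 (y(j, n) = n*(-¼) = -n/4)
((-6 + (2 + y(1, 4)))*(6 - 4))*3352 = ((-6 + (2 - ¼*4))*(6 - 4))*3352 = ((-6 + (2 - 1))*2)*3352 = ((-6 + 1)*2)*3352 = -5*2*3352 = -10*3352 = -33520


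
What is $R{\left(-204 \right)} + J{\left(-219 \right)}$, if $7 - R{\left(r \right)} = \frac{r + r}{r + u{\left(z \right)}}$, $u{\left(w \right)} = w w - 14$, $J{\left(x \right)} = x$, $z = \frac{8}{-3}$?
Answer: $- \frac{203024}{949} \approx -213.93$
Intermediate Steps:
$z = - \frac{8}{3}$ ($z = 8 \left(- \frac{1}{3}\right) = - \frac{8}{3} \approx -2.6667$)
$u{\left(w \right)} = -14 + w^{2}$ ($u{\left(w \right)} = w^{2} - 14 = -14 + w^{2}$)
$R{\left(r \right)} = 7 - \frac{2 r}{- \frac{62}{9} + r}$ ($R{\left(r \right)} = 7 - \frac{r + r}{r - \left(14 - \left(- \frac{8}{3}\right)^{2}\right)} = 7 - \frac{2 r}{r + \left(-14 + \frac{64}{9}\right)} = 7 - \frac{2 r}{r - \frac{62}{9}} = 7 - \frac{2 r}{- \frac{62}{9} + r}$)
$R{\left(-204 \right)} + J{\left(-219 \right)} = \frac{-434 + 45 \left(-204\right)}{-62 + 9 \left(-204\right)} - 219 = \frac{-434 - 9180}{-62 - 1836} - 219 = \frac{1}{-1898} \left(-9614\right) - 219 = \left(- \frac{1}{1898}\right) \left(-9614\right) - 219 = \frac{4807}{949} - 219 = - \frac{203024}{949}$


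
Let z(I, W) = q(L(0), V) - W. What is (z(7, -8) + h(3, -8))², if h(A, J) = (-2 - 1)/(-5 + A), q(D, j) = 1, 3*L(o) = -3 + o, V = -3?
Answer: 441/4 ≈ 110.25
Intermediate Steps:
L(o) = -1 + o/3 (L(o) = (-3 + o)/3 = -1 + o/3)
h(A, J) = -3/(-5 + A)
z(I, W) = 1 - W
(z(7, -8) + h(3, -8))² = ((1 - 1*(-8)) - 3/(-5 + 3))² = ((1 + 8) - 3/(-2))² = (9 - 3*(-½))² = (9 + 3/2)² = (21/2)² = 441/4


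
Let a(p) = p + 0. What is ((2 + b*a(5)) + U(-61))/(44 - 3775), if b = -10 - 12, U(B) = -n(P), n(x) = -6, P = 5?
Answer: 102/3731 ≈ 0.027339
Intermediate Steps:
a(p) = p
U(B) = 6 (U(B) = -1*(-6) = 6)
b = -22
((2 + b*a(5)) + U(-61))/(44 - 3775) = ((2 - 22*5) + 6)/(44 - 3775) = ((2 - 110) + 6)/(-3731) = (-108 + 6)*(-1/3731) = -102*(-1/3731) = 102/3731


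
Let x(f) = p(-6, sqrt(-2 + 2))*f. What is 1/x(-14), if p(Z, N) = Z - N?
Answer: 1/84 ≈ 0.011905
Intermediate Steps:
x(f) = -6*f (x(f) = (-6 - sqrt(-2 + 2))*f = (-6 - sqrt(0))*f = (-6 - 1*0)*f = (-6 + 0)*f = -6*f)
1/x(-14) = 1/(-6*(-14)) = 1/84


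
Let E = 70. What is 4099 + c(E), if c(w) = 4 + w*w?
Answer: 9003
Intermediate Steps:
c(w) = 4 + w**2
4099 + c(E) = 4099 + (4 + 70**2) = 4099 + (4 + 4900) = 4099 + 4904 = 9003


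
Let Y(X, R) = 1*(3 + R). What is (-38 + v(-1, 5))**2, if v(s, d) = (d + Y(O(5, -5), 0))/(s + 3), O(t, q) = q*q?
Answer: 1156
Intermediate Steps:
O(t, q) = q**2
Y(X, R) = 3 + R
v(s, d) = (3 + d)/(3 + s) (v(s, d) = (d + (3 + 0))/(s + 3) = (d + 3)/(3 + s) = (3 + d)/(3 + s))
(-38 + v(-1, 5))**2 = (-38 + (3 + 5)/(3 - 1))**2 = (-38 + 8/2)**2 = (-38 + (1/2)*8)**2 = (-38 + 4)**2 = (-34)**2 = 1156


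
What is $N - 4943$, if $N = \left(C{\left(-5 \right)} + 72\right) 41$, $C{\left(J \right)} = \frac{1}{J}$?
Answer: $- \frac{9996}{5} \approx -1999.2$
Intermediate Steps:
$N = \frac{14719}{5}$ ($N = \left(\frac{1}{-5} + 72\right) 41 = \left(- \frac{1}{5} + 72\right) 41 = \frac{359}{5} \cdot 41 = \frac{14719}{5} \approx 2943.8$)
$N - 4943 = \frac{14719}{5} - 4943 = - \frac{9996}{5}$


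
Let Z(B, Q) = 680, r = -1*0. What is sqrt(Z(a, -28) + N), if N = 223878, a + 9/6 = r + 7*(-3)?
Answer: sqrt(224558) ≈ 473.88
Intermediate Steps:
r = 0
a = -45/2 (a = -3/2 + (0 + 7*(-3)) = -3/2 + (0 - 21) = -3/2 - 21 = -45/2 ≈ -22.500)
sqrt(Z(a, -28) + N) = sqrt(680 + 223878) = sqrt(224558)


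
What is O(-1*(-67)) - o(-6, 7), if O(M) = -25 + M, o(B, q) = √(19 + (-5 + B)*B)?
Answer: 42 - √85 ≈ 32.780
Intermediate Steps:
o(B, q) = √(19 + B*(-5 + B))
O(-1*(-67)) - o(-6, 7) = (-25 - 1*(-67)) - √(19 + (-6)² - 5*(-6)) = (-25 + 67) - √(19 + 36 + 30) = 42 - √85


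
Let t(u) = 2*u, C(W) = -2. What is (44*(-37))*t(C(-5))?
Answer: 6512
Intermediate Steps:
(44*(-37))*t(C(-5)) = (44*(-37))*(2*(-2)) = -1628*(-4) = 6512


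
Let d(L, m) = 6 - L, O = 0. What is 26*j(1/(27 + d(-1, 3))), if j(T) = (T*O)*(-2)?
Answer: 0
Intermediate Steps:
j(T) = 0 (j(T) = (T*0)*(-2) = 0*(-2) = 0)
26*j(1/(27 + d(-1, 3))) = 26*0 = 0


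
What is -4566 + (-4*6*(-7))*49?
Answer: 3666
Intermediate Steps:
-4566 + (-4*6*(-7))*49 = -4566 - 24*(-7)*49 = -4566 + 168*49 = -4566 + 8232 = 3666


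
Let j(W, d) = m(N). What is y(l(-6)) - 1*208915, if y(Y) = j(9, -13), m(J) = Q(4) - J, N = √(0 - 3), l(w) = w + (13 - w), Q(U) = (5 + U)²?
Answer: -208834 - I*√3 ≈ -2.0883e+5 - 1.732*I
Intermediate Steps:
l(w) = 13
N = I*√3 (N = √(-3) = I*√3 ≈ 1.732*I)
m(J) = 81 - J (m(J) = (5 + 4)² - J = 9² - J = 81 - J)
j(W, d) = 81 - I*√3
y(Y) = 81 - I*√3
y(l(-6)) - 1*208915 = (81 - I*√3) - 1*208915 = (81 - I*√3) - 208915 = -208834 - I*√3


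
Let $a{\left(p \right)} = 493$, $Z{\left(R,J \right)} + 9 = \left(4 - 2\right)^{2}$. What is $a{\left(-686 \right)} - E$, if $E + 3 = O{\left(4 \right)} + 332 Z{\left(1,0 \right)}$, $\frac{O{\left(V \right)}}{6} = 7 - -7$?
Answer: $2072$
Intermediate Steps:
$Z{\left(R,J \right)} = -5$ ($Z{\left(R,J \right)} = -9 + \left(4 - 2\right)^{2} = -9 + 2^{2} = -9 + 4 = -5$)
$O{\left(V \right)} = 84$ ($O{\left(V \right)} = 6 \left(7 - -7\right) = 6 \left(7 + 7\right) = 6 \cdot 14 = 84$)
$E = -1579$ ($E = -3 + \left(84 + 332 \left(-5\right)\right) = -3 + \left(84 - 1660\right) = -3 - 1576 = -1579$)
$a{\left(-686 \right)} - E = 493 - -1579 = 493 + 1579 = 2072$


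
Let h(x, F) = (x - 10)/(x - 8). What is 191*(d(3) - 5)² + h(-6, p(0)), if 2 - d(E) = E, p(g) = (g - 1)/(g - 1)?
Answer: 48140/7 ≈ 6877.1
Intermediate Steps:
p(g) = 1 (p(g) = (-1 + g)/(-1 + g) = 1)
d(E) = 2 - E
h(x, F) = (-10 + x)/(-8 + x)
191*(d(3) - 5)² + h(-6, p(0)) = 191*((2 - 1*3) - 5)² + (-10 - 6)/(-8 - 6) = 191*((2 - 3) - 5)² - 16/(-14) = 191*(-1 - 5)² - 1/14*(-16) = 191*(-6)² + 8/7 = 191*36 + 8/7 = 6876 + 8/7 = 48140/7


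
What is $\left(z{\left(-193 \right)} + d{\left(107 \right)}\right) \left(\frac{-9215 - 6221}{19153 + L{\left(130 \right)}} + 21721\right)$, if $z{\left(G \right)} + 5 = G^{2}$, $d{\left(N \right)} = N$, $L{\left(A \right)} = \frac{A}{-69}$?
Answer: $\frac{63060903435049}{77731} \approx 8.1127 \cdot 10^{8}$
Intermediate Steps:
$L{\left(A \right)} = - \frac{A}{69}$ ($L{\left(A \right)} = A \left(- \frac{1}{69}\right) = - \frac{A}{69}$)
$z{\left(G \right)} = -5 + G^{2}$
$\left(z{\left(-193 \right)} + d{\left(107 \right)}\right) \left(\frac{-9215 - 6221}{19153 + L{\left(130 \right)}} + 21721\right) = \left(\left(-5 + \left(-193\right)^{2}\right) + 107\right) \left(\frac{-9215 - 6221}{19153 - \frac{130}{69}} + 21721\right) = \left(\left(-5 + 37249\right) + 107\right) \left(- \frac{15436}{19153 - \frac{130}{69}} + 21721\right) = \left(37244 + 107\right) \left(- \frac{15436}{\frac{1321427}{69}} + 21721\right) = 37351 \left(\left(-15436\right) \frac{69}{1321427} + 21721\right) = 37351 \left(- \frac{62652}{77731} + 21721\right) = 37351 \cdot \frac{1688332399}{77731} = \frac{63060903435049}{77731}$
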